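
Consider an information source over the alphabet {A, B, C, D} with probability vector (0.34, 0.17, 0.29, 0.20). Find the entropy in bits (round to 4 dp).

1.9461 bits

H = −Σ pᵢ log₂ pᵢ.
−0.34·log₂(0.34) = 0.5292
−0.17·log₂(0.17) = 0.4346
−0.29·log₂(0.29) = 0.5179
−0.20·log₂(0.20) = 0.4644
Sum ≈ 1.9461 → 1.9461 bits.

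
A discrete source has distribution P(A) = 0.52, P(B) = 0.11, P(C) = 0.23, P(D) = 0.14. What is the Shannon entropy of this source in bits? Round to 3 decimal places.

1.726 bits

H = −Σ pᵢ log₂ pᵢ.
−0.52·log₂(0.52) = 0.4906
−0.11·log₂(0.11) = 0.3503
−0.23·log₂(0.23) = 0.4877
−0.14·log₂(0.14) = 0.3971
Sum ≈ 1.7256 → 1.726 bits.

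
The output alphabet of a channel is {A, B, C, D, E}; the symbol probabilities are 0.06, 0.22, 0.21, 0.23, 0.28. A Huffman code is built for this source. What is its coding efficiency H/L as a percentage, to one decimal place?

96.9%

Entropy H = −Σ p log₂ p ≈ 2.1988 bits.
Huffman merges: 3/50+21/100→27/100; 11/50+23/100→9/20; 27/100+7/25→11/20; 9/20+11/20→1. L = 227/100 ≈ 2.2700.
Efficiency = H/L = 2.1988/2.2700 = 96.9%.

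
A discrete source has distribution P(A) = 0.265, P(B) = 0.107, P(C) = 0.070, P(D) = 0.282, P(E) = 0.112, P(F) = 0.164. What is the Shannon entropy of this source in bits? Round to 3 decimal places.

2.418 bits

H = −Σ pᵢ log₂ pᵢ.
−0.265·log₂(0.265) = 0.5077
−0.107·log₂(0.107) = 0.3450
−0.070·log₂(0.070) = 0.2686
−0.282·log₂(0.282) = 0.5150
−0.112·log₂(0.112) = 0.3537
−0.164·log₂(0.164) = 0.4278
Sum ≈ 2.4178 → 2.418 bits.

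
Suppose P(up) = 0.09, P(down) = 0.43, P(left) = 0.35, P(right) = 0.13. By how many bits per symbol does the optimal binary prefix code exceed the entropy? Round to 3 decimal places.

Entropy H = −Σ p log₂ p ≈ 1.7490 bits.
Huffman merges: 9/100+13/100→11/50; 11/50+7/20→57/100; 43/100+57/100→1. L = 179/100 ≈ 1.7900.
L − H = 1.7900 − 1.7490 = 0.041 bits.

0.041 bits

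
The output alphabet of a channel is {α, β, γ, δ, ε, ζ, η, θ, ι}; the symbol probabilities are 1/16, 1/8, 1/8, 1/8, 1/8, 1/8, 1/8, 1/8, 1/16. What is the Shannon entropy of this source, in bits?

Each probability is a power of 1/2, so log₂(1/p) is an integer.
H = Σ p·log₂(1/p) = 1/16·4 + 1/8·3 + 1/8·3 + 1/8·3 + 1/8·3 + 1/8·3 + 1/8·3 + 1/8·3 + 1/16·4 = 3.125 bits.

3.125 bits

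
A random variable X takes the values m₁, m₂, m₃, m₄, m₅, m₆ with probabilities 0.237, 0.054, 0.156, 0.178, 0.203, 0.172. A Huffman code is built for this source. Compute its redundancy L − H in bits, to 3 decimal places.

0.075 bits

Entropy H = −Σ p log₂ p ≈ 2.4848 bits.
Huffman merges: 27/500+39/250→21/100; 43/250+89/500→7/20; 203/1000+21/100→413/1000; 237/1000+7/20→587/1000; 413/1000+587/1000→1. L = 64/25 ≈ 2.5600.
L − H = 2.5600 − 2.4848 = 0.075 bits.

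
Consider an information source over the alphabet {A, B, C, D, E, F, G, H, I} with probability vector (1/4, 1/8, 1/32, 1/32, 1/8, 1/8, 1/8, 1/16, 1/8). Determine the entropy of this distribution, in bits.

2.9375 bits

Each probability is a power of 1/2, so log₂(1/p) is an integer.
H = Σ p·log₂(1/p) = 1/4·2 + 1/8·3 + 1/32·5 + 1/32·5 + 1/8·3 + 1/8·3 + 1/8·3 + 1/16·4 + 1/8·3 = 2.9375 bits.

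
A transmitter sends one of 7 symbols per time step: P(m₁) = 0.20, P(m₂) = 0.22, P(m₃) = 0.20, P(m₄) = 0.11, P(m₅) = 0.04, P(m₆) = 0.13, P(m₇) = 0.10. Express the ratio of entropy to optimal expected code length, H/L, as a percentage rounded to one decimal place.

97.8%

Entropy H = −Σ p log₂ p ≈ 2.6602 bits.
Huffman merges: 1/25+1/10→7/50; 11/100+13/100→6/25; 7/50+1/5→17/50; 1/5+11/50→21/50; 6/25+17/50→29/50; 21/50+29/50→1. L = 68/25 ≈ 2.7200.
Efficiency = H/L = 2.6602/2.7200 = 97.8%.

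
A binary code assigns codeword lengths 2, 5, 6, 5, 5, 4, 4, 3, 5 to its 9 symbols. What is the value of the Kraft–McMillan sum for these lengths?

0.640625

With common denominator 2^6 = 64: Σ 2^(−ℓᵢ) = 16/64 + 2/64 + 1/64 + 2/64 + 2/64 + 4/64 + 4/64 + 8/64 + 2/64 = 41/64 = 0.640625.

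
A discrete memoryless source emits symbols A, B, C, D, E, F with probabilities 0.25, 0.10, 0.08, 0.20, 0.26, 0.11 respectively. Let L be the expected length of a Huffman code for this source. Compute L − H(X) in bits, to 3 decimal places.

0.026 bits

Entropy H = −Σ p log₂ p ≈ 2.4437 bits.
Huffman merges: 2/25+1/10→9/50; 11/100+9/50→29/100; 1/5+1/4→9/20; 13/50+29/100→11/20; 9/20+11/20→1. L = 247/100 ≈ 2.4700.
L − H = 2.4700 − 2.4437 = 0.026 bits.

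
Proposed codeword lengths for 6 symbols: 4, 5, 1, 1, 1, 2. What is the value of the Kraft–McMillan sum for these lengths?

1.84375

With common denominator 2^5 = 32: Σ 2^(−ℓᵢ) = 2/32 + 1/32 + 16/32 + 16/32 + 16/32 + 8/32 = 59/32 = 1.84375.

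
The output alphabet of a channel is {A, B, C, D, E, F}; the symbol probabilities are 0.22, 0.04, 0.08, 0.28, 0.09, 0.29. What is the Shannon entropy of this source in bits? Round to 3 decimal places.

2.303 bits

H = −Σ pᵢ log₂ pᵢ.
−0.22·log₂(0.22) = 0.4806
−0.04·log₂(0.04) = 0.1858
−0.08·log₂(0.08) = 0.2915
−0.28·log₂(0.28) = 0.5142
−0.09·log₂(0.09) = 0.3127
−0.29·log₂(0.29) = 0.5179
Sum ≈ 2.3026 → 2.303 bits.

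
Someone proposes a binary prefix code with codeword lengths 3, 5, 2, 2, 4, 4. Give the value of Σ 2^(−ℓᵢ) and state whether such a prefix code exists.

With common denominator 2^5 = 32: Σ 2^(−ℓᵢ) = 4/32 + 1/32 + 8/32 + 8/32 + 2/32 + 2/32 = 25/32 = 0.78125.
Kraft's inequality requires Σ ≤ 1; here Σ = 0.78125 ≤ 1, so such a prefix code exists.

0.78125; yes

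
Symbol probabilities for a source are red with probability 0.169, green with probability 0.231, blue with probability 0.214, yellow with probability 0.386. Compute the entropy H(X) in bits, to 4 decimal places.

1.9279 bits

H = −Σ pᵢ log₂ pᵢ.
−0.169·log₂(0.169) = 0.4335
−0.231·log₂(0.231) = 0.4883
−0.214·log₂(0.214) = 0.4760
−0.386·log₂(0.386) = 0.5301
Sum ≈ 1.9279 → 1.9279 bits.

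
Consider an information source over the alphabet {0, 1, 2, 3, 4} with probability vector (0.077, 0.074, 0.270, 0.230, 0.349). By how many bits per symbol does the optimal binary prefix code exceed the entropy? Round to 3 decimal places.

Entropy H = −Σ p log₂ p ≈ 2.0905 bits.
Huffman merges: 37/500+77/1000→151/1000; 151/1000+23/100→381/1000; 27/100+349/1000→619/1000; 381/1000+619/1000→1. L = 2151/1000 ≈ 2.1510.
L − H = 2.1510 − 2.0905 = 0.060 bits.

0.060 bits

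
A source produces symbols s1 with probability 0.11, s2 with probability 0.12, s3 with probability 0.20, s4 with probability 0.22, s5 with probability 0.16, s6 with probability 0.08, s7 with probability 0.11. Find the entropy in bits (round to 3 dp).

H = −Σ pᵢ log₂ pᵢ.
−0.11·log₂(0.11) = 0.3503
−0.12·log₂(0.12) = 0.3671
−0.20·log₂(0.20) = 0.4644
−0.22·log₂(0.22) = 0.4806
−0.16·log₂(0.16) = 0.4230
−0.08·log₂(0.08) = 0.2915
−0.11·log₂(0.11) = 0.3503
Sum ≈ 2.7271 → 2.727 bits.

2.727 bits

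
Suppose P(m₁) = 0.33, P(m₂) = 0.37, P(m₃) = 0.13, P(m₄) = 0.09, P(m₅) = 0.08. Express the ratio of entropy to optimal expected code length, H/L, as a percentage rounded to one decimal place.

Entropy H = −Σ p log₂ p ≈ 2.0454 bits.
Huffman merges: 2/25+9/100→17/100; 13/100+17/100→3/10; 3/10+33/100→63/100; 37/100+63/100→1. L = 21/10 ≈ 2.1000.
Efficiency = H/L = 2.0454/2.1000 = 97.4%.

97.4%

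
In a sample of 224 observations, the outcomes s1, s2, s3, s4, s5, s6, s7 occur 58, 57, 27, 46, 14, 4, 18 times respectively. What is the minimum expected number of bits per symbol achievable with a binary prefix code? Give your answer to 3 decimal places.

Probabilities are the counts divided by 224.
Repeatedly combine the two least-probable nodes; the expected code length is the sum of the merged weights.
merge 1/56 + 1/16 → 9/112
merge 9/112 + 9/112 → 9/56
merge 27/224 + 9/56 → 9/32
merge 23/112 + 57/224 → 103/224
merge 29/112 + 9/32 → 121/224
merge 103/224 + 121/224 → 1
L = 9/112 + 9/56 + 9/32 + 103/224 + 121/224 + 1 = 565/224 ≈ 2.522 bits/symbol.

2.522 bits/symbol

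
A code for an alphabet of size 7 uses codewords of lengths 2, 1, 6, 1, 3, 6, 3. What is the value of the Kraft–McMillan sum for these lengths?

With common denominator 2^6 = 64: Σ 2^(−ℓᵢ) = 16/64 + 32/64 + 1/64 + 32/64 + 8/64 + 1/64 + 8/64 = 98/64 = 1.53125.

1.53125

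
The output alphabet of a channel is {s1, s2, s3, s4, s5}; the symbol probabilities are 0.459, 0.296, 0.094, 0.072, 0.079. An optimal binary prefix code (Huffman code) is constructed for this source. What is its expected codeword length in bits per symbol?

1.937 bits/symbol

Repeatedly combine the two least-probable nodes; the expected code length is the sum of the merged weights.
merge 9/125 + 79/1000 → 151/1000
merge 47/500 + 151/1000 → 49/200
merge 49/200 + 37/125 → 541/1000
merge 459/1000 + 541/1000 → 1
L = 151/1000 + 49/200 + 541/1000 + 1 = 1937/1000 = 1.937 bits/symbol.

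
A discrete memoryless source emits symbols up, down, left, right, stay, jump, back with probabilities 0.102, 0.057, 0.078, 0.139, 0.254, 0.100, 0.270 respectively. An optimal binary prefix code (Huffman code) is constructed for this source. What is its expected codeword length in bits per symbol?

Repeatedly combine the two least-probable nodes; the expected code length is the sum of the merged weights.
merge 57/1000 + 39/500 → 27/200
merge 1/10 + 51/500 → 101/500
merge 27/200 + 139/1000 → 137/500
merge 101/500 + 127/500 → 57/125
merge 27/100 + 137/500 → 68/125
merge 57/125 + 68/125 → 1
L = 27/200 + 101/500 + 137/500 + 57/125 + 68/125 + 1 = 2611/1000 = 2.611 bits/symbol.

2.611 bits/symbol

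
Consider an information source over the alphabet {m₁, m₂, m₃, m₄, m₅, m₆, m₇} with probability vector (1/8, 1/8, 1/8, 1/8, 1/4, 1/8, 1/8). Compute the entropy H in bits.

2.75 bits

Each probability is a power of 1/2, so log₂(1/p) is an integer.
H = Σ p·log₂(1/p) = 1/8·3 + 1/8·3 + 1/8·3 + 1/8·3 + 1/4·2 + 1/8·3 + 1/8·3 = 2.75 bits.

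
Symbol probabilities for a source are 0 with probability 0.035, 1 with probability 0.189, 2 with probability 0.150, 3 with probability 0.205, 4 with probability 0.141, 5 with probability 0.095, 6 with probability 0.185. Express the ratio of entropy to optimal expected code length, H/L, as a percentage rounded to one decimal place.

97.7%

Entropy H = −Σ p log₂ p ≈ 2.6743 bits.
Huffman merges: 7/200+19/200→13/100; 13/100+141/1000→271/1000; 3/20+37/200→67/200; 189/1000+41/200→197/500; 271/1000+67/200→303/500; 197/500+303/500→1. L = 342/125 ≈ 2.7360.
Efficiency = H/L = 2.6743/2.7360 = 97.7%.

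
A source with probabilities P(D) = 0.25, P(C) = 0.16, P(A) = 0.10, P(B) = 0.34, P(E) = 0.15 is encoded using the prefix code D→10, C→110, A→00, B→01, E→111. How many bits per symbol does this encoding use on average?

L̄ = Σ pᵢ·ℓᵢ = 0.25·2 + 0.16·3 + 0.10·2 + 0.34·2 + 0.15·3 = 2.31 bits/symbol.

2.31 bits/symbol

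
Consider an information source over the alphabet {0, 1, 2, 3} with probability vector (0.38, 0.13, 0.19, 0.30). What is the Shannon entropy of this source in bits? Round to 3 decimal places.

1.889 bits

H = −Σ pᵢ log₂ pᵢ.
−0.38·log₂(0.38) = 0.5305
−0.13·log₂(0.13) = 0.3826
−0.19·log₂(0.19) = 0.4552
−0.30·log₂(0.30) = 0.5211
Sum ≈ 1.8894 → 1.889 bits.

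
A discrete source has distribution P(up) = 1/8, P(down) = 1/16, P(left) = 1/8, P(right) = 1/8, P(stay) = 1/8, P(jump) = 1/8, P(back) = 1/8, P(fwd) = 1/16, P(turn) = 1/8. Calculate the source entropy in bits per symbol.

3.125 bits

Each probability is a power of 1/2, so log₂(1/p) is an integer.
H = Σ p·log₂(1/p) = 1/8·3 + 1/16·4 + 1/8·3 + 1/8·3 + 1/8·3 + 1/8·3 + 1/8·3 + 1/16·4 + 1/8·3 = 3.125 bits.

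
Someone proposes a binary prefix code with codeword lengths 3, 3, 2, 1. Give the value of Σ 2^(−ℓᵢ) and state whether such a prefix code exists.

With common denominator 2^3 = 8: Σ 2^(−ℓᵢ) = 1/8 + 1/8 + 2/8 + 4/8 = 8/8 = 1.
Kraft's inequality requires Σ ≤ 1; here Σ = 1 ≤ 1, so such a prefix code exists.

1; yes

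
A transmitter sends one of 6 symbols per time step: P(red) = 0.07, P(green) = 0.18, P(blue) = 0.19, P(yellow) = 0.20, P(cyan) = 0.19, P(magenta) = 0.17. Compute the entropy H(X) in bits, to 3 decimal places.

2.523 bits

H = −Σ pᵢ log₂ pᵢ.
−0.07·log₂(0.07) = 0.2686
−0.18·log₂(0.18) = 0.4453
−0.19·log₂(0.19) = 0.4552
−0.20·log₂(0.20) = 0.4644
−0.19·log₂(0.19) = 0.4552
−0.17·log₂(0.17) = 0.4346
Sum ≈ 2.5233 → 2.523 bits.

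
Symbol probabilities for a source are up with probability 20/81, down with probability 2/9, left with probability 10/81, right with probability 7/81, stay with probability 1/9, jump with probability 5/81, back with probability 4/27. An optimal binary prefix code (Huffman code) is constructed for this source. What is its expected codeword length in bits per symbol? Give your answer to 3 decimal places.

Repeatedly combine the two least-probable nodes; the expected code length is the sum of the merged weights.
merge 5/81 + 7/81 → 4/27
merge 1/9 + 10/81 → 19/81
merge 4/27 + 4/27 → 8/27
merge 2/9 + 19/81 → 37/81
merge 20/81 + 8/27 → 44/81
merge 37/81 + 44/81 → 1
L = 4/27 + 19/81 + 8/27 + 37/81 + 44/81 + 1 = 217/81 ≈ 2.679 bits/symbol.

2.679 bits/symbol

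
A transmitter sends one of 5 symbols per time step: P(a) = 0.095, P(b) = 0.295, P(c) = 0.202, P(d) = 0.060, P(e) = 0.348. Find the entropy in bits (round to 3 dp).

H = −Σ pᵢ log₂ pᵢ.
−0.095·log₂(0.095) = 0.3226
−0.295·log₂(0.295) = 0.5196
−0.202·log₂(0.202) = 0.4661
−0.060·log₂(0.060) = 0.2435
−0.348·log₂(0.348) = 0.5299
Sum ≈ 2.0818 → 2.082 bits.

2.082 bits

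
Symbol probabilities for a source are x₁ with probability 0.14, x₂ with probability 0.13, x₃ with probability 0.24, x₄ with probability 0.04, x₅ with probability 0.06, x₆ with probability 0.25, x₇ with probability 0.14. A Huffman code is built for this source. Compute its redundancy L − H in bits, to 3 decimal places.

0.010 bits

Entropy H = −Σ p log₂ p ≈ 2.6003 bits.
Huffman merges: 1/25+3/50→1/10; 1/10+13/100→23/100; 7/50+7/50→7/25; 23/100+6/25→47/100; 1/4+7/25→53/100; 47/100+53/100→1. L = 261/100 ≈ 2.6100.
L − H = 2.6100 − 2.6003 = 0.010 bits.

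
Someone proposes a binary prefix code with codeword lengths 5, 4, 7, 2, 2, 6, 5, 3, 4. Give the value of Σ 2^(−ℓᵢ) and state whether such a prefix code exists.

0.8359375; yes

With common denominator 2^7 = 128: Σ 2^(−ℓᵢ) = 4/128 + 8/128 + 1/128 + 32/128 + 32/128 + 2/128 + 4/128 + 16/128 + 8/128 = 107/128 = 0.8359375.
Kraft's inequality requires Σ ≤ 1; here Σ = 0.8359375 ≤ 1, so such a prefix code exists.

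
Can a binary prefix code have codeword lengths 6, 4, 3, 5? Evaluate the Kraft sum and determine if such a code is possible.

With common denominator 2^6 = 64: Σ 2^(−ℓᵢ) = 1/64 + 4/64 + 8/64 + 2/64 = 15/64 = 0.234375.
Kraft's inequality requires Σ ≤ 1; here Σ = 0.234375 ≤ 1, so such a prefix code exists.

0.234375; yes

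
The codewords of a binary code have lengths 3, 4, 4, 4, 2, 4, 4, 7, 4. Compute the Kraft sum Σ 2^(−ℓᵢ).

0.7578125

With common denominator 2^7 = 128: Σ 2^(−ℓᵢ) = 16/128 + 8/128 + 8/128 + 8/128 + 32/128 + 8/128 + 8/128 + 1/128 + 8/128 = 97/128 = 0.7578125.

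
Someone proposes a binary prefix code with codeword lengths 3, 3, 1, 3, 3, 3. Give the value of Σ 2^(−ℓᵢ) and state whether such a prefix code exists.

With common denominator 2^3 = 8: Σ 2^(−ℓᵢ) = 1/8 + 1/8 + 4/8 + 1/8 + 1/8 + 1/8 = 9/8 = 1.125.
Kraft's inequality requires Σ ≤ 1; here Σ = 1.125 > 1, so no such prefix code exists.

1.125; no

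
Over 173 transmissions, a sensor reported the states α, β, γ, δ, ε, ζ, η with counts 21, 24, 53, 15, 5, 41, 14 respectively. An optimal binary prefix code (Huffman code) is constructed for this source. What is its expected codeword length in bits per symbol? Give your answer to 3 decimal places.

2.566 bits/symbol

Probabilities are the counts divided by 173.
Repeatedly combine the two least-probable nodes; the expected code length is the sum of the merged weights.
merge 5/173 + 14/173 → 19/173
merge 15/173 + 19/173 → 34/173
merge 21/173 + 24/173 → 45/173
merge 34/173 + 41/173 → 75/173
merge 45/173 + 53/173 → 98/173
merge 75/173 + 98/173 → 1
L = 19/173 + 34/173 + 45/173 + 75/173 + 98/173 + 1 = 444/173 ≈ 2.566 bits/symbol.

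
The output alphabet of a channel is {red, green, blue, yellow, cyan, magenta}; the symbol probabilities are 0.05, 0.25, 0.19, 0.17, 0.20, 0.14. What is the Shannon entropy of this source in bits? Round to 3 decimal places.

2.467 bits

H = −Σ pᵢ log₂ pᵢ.
−0.05·log₂(0.05) = 0.2161
−0.25·log₂(0.25) = 0.5000
−0.19·log₂(0.19) = 0.4552
−0.17·log₂(0.17) = 0.4346
−0.20·log₂(0.20) = 0.4644
−0.14·log₂(0.14) = 0.3971
Sum ≈ 2.4674 → 2.467 bits.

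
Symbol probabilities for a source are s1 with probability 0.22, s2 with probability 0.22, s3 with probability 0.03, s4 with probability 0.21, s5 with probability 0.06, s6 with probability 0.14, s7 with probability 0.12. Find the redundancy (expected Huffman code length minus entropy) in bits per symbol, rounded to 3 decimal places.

0.057 bits

Entropy H = −Σ p log₂ p ≈ 2.5934 bits.
Huffman merges: 3/100+3/50→9/100; 9/100+3/25→21/100; 7/50+21/100→7/20; 21/100+11/50→43/100; 11/50+7/20→57/100; 43/100+57/100→1. L = 53/20 ≈ 2.6500.
L − H = 2.6500 − 2.5934 = 0.057 bits.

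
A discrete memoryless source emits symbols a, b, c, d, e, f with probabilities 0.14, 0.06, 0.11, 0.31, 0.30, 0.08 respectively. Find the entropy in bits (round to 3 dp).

2.327 bits

H = −Σ pᵢ log₂ pᵢ.
−0.14·log₂(0.14) = 0.3971
−0.06·log₂(0.06) = 0.2435
−0.11·log₂(0.11) = 0.3503
−0.31·log₂(0.31) = 0.5238
−0.30·log₂(0.30) = 0.5211
−0.08·log₂(0.08) = 0.2915
Sum ≈ 2.3273 → 2.327 bits.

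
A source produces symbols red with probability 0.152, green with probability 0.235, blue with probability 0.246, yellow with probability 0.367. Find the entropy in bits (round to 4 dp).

H = −Σ pᵢ log₂ pᵢ.
−0.152·log₂(0.152) = 0.4131
−0.235·log₂(0.235) = 0.4910
−0.246·log₂(0.246) = 0.4977
−0.367·log₂(0.367) = 0.5307
Sum ≈ 1.9326 → 1.9326 bits.

1.9326 bits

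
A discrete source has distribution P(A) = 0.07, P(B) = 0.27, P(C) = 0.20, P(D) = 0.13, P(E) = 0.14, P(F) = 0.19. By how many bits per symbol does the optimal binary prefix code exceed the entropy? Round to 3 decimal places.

0.052 bits

Entropy H = −Σ p log₂ p ≈ 2.4779 bits.
Huffman merges: 7/100+13/100→1/5; 7/50+19/100→33/100; 1/5+1/5→2/5; 27/100+33/100→3/5; 2/5+3/5→1. L = 253/100 ≈ 2.5300.
L − H = 2.5300 − 2.4779 = 0.052 bits.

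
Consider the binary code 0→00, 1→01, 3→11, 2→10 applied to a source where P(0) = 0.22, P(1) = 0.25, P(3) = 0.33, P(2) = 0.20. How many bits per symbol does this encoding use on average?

L̄ = Σ pᵢ·ℓᵢ = 0.22·2 + 0.25·2 + 0.33·2 + 0.20·2 = 2 bits/symbol.

2 bits/symbol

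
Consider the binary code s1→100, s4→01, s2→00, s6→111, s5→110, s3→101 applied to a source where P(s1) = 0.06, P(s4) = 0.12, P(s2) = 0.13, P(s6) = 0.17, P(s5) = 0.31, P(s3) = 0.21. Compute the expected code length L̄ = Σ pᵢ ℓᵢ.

L̄ = Σ pᵢ·ℓᵢ = 0.06·3 + 0.12·2 + 0.13·2 + 0.17·3 + 0.31·3 + 0.21·3 = 2.75 bits/symbol.

2.75 bits/symbol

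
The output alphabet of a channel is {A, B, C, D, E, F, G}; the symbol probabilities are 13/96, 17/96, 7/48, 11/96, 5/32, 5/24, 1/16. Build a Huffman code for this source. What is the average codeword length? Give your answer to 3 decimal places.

Repeatedly combine the two least-probable nodes; the expected code length is the sum of the merged weights.
merge 1/16 + 11/96 → 17/96
merge 13/96 + 7/48 → 9/32
merge 5/32 + 17/96 → 1/3
merge 17/96 + 5/24 → 37/96
merge 9/32 + 1/3 → 59/96
merge 37/96 + 59/96 → 1
L = 17/96 + 9/32 + 1/3 + 37/96 + 59/96 + 1 = 67/24 ≈ 2.792 bits/symbol.

2.792 bits/symbol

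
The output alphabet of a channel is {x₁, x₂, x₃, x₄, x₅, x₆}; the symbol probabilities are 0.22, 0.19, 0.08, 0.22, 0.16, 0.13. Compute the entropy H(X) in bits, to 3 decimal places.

H = −Σ pᵢ log₂ pᵢ.
−0.22·log₂(0.22) = 0.4806
−0.19·log₂(0.19) = 0.4552
−0.08·log₂(0.08) = 0.2915
−0.22·log₂(0.22) = 0.4806
−0.16·log₂(0.16) = 0.4230
−0.13·log₂(0.13) = 0.3826
Sum ≈ 2.5135 → 2.514 bits.

2.514 bits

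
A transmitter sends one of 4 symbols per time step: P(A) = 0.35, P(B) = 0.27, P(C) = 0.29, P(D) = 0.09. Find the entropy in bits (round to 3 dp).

H = −Σ pᵢ log₂ pᵢ.
−0.35·log₂(0.35) = 0.5301
−0.27·log₂(0.27) = 0.5100
−0.29·log₂(0.29) = 0.5179
−0.09·log₂(0.09) = 0.3127
Sum ≈ 1.8707 → 1.871 bits.

1.871 bits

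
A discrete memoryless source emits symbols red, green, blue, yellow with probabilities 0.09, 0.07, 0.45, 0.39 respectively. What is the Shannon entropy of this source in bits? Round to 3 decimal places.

H = −Σ pᵢ log₂ pᵢ.
−0.09·log₂(0.09) = 0.3127
−0.07·log₂(0.07) = 0.2686
−0.45·log₂(0.45) = 0.5184
−0.39·log₂(0.39) = 0.5298
Sum ≈ 1.6294 → 1.629 bits.

1.629 bits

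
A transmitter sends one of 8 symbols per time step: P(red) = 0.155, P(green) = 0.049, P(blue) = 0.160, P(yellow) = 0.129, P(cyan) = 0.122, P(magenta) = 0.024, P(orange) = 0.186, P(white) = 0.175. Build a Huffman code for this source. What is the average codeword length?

2.887 bits/symbol

Repeatedly combine the two least-probable nodes; the expected code length is the sum of the merged weights.
merge 3/125 + 49/1000 → 73/1000
merge 73/1000 + 61/500 → 39/200
merge 129/1000 + 31/200 → 71/250
merge 4/25 + 7/40 → 67/200
merge 93/500 + 39/200 → 381/1000
merge 71/250 + 67/200 → 619/1000
merge 381/1000 + 619/1000 → 1
L = 73/1000 + 39/200 + 71/250 + 67/200 + 381/1000 + 619/1000 + 1 = 2887/1000 = 2.887 bits/symbol.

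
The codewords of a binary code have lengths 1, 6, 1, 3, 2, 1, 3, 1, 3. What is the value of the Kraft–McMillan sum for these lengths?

With common denominator 2^6 = 64: Σ 2^(−ℓᵢ) = 32/64 + 1/64 + 32/64 + 8/64 + 16/64 + 32/64 + 8/64 + 32/64 + 8/64 = 169/64 = 2.640625.

2.640625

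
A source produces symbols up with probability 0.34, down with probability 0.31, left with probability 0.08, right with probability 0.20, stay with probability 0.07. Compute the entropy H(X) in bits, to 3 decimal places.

H = −Σ pᵢ log₂ pᵢ.
−0.34·log₂(0.34) = 0.5292
−0.31·log₂(0.31) = 0.5238
−0.08·log₂(0.08) = 0.2915
−0.20·log₂(0.20) = 0.4644
−0.07·log₂(0.07) = 0.2686
Sum ≈ 2.0774 → 2.077 bits.

2.077 bits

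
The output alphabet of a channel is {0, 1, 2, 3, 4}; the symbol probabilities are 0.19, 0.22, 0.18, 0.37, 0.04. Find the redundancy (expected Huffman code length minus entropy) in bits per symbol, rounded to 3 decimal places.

0.122 bits

Entropy H = −Σ p log₂ p ≈ 2.0976 bits.
Huffman merges: 1/25+9/50→11/50; 19/100+11/50→41/100; 11/50+37/100→59/100; 41/100+59/100→1. L = 111/50 ≈ 2.2200.
L − H = 2.2200 − 2.0976 = 0.122 bits.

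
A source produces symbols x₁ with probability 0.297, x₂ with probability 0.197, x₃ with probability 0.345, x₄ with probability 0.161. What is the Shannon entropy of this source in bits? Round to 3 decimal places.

1.936 bits

H = −Σ pᵢ log₂ pᵢ.
−0.297·log₂(0.297) = 0.5202
−0.197·log₂(0.197) = 0.4617
−0.345·log₂(0.345) = 0.5297
−0.161·log₂(0.161) = 0.4242
Sum ≈ 1.9358 → 1.936 bits.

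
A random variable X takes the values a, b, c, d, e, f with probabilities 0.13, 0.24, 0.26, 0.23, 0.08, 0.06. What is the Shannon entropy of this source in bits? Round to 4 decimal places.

H = −Σ pᵢ log₂ pᵢ.
−0.13·log₂(0.13) = 0.3826
−0.24·log₂(0.24) = 0.4941
−0.26·log₂(0.26) = 0.5053
−0.23·log₂(0.23) = 0.4877
−0.08·log₂(0.08) = 0.2915
−0.06·log₂(0.06) = 0.2435
Sum ≈ 2.4048 → 2.4048 bits.

2.4048 bits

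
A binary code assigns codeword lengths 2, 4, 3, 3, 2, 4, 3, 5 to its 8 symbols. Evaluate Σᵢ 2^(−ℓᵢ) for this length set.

1.03125

With common denominator 2^5 = 32: Σ 2^(−ℓᵢ) = 8/32 + 2/32 + 4/32 + 4/32 + 8/32 + 2/32 + 4/32 + 1/32 = 33/32 = 1.03125.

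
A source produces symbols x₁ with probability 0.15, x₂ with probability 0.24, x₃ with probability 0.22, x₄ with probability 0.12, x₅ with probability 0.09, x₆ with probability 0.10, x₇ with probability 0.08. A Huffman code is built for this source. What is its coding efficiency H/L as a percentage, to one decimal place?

99.2%

Entropy H = −Σ p log₂ p ≈ 2.6887 bits.
Huffman merges: 2/25+9/100→17/100; 1/10+3/25→11/50; 3/20+17/100→8/25; 11/50+11/50→11/25; 6/25+8/25→14/25; 11/25+14/25→1. L = 271/100 ≈ 2.7100.
Efficiency = H/L = 2.6887/2.7100 = 99.2%.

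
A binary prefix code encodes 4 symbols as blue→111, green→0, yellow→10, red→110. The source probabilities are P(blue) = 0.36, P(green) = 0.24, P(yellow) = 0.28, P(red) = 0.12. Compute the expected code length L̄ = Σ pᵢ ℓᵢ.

L̄ = Σ pᵢ·ℓᵢ = 0.36·3 + 0.24·1 + 0.28·2 + 0.12·3 = 2.24 bits/symbol.

2.24 bits/symbol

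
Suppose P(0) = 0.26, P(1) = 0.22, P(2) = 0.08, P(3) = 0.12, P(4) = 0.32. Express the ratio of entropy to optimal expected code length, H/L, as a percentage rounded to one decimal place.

Entropy H = −Σ p log₂ p ≈ 2.1705 bits.
Huffman merges: 2/25+3/25→1/5; 1/5+11/50→21/50; 13/50+8/25→29/50; 21/50+29/50→1. L = 11/5 ≈ 2.2000.
Efficiency = H/L = 2.1705/2.2000 = 98.7%.

98.7%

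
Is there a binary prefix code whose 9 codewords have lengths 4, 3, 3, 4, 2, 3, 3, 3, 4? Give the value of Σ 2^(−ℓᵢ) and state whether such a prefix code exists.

With common denominator 2^4 = 16: Σ 2^(−ℓᵢ) = 1/16 + 2/16 + 2/16 + 1/16 + 4/16 + 2/16 + 2/16 + 2/16 + 1/16 = 17/16 = 1.0625.
Kraft's inequality requires Σ ≤ 1; here Σ = 1.0625 > 1, so no such prefix code exists.

1.0625; no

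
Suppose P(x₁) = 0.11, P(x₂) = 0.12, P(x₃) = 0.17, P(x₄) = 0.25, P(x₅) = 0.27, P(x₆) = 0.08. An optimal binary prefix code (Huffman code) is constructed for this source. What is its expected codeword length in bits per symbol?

Repeatedly combine the two least-probable nodes; the expected code length is the sum of the merged weights.
merge 2/25 + 11/100 → 19/100
merge 3/25 + 17/100 → 29/100
merge 19/100 + 1/4 → 11/25
merge 27/100 + 29/100 → 14/25
merge 11/25 + 14/25 → 1
L = 19/100 + 29/100 + 11/25 + 14/25 + 1 = 62/25 = 2.48 bits/symbol.

2.48 bits/symbol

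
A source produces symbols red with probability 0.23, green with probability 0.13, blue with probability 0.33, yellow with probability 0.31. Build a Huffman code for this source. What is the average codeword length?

Repeatedly combine the two least-probable nodes; the expected code length is the sum of the merged weights.
merge 13/100 + 23/100 → 9/25
merge 31/100 + 33/100 → 16/25
merge 9/25 + 16/25 → 1
L = 9/25 + 16/25 + 1 = 2 bits/symbol.

2 bits/symbol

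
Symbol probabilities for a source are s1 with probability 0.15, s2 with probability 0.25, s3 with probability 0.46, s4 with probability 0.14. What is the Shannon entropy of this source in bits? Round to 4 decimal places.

H = −Σ pᵢ log₂ pᵢ.
−0.15·log₂(0.15) = 0.4105
−0.25·log₂(0.25) = 0.5000
−0.46·log₂(0.46) = 0.5153
−0.14·log₂(0.14) = 0.3971
Sum ≈ 1.8230 → 1.8230 bits.

1.8230 bits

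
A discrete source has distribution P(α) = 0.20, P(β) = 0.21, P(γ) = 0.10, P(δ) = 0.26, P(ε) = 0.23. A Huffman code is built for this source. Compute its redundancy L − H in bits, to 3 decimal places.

0.038 bits

Entropy H = −Σ p log₂ p ≈ 2.2624 bits.
Huffman merges: 1/10+1/5→3/10; 21/100+23/100→11/25; 13/50+3/10→14/25; 11/25+14/25→1. L = 23/10 ≈ 2.3000.
L − H = 2.3000 − 2.2624 = 0.038 bits.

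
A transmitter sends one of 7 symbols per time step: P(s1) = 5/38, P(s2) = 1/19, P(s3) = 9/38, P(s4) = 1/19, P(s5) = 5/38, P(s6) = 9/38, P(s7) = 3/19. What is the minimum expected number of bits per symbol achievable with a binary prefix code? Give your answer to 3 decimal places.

2.632 bits/symbol

Repeatedly combine the two least-probable nodes; the expected code length is the sum of the merged weights.
merge 1/19 + 1/19 → 2/19
merge 2/19 + 5/38 → 9/38
merge 5/38 + 3/19 → 11/38
merge 9/38 + 9/38 → 9/19
merge 9/38 + 11/38 → 10/19
merge 9/19 + 10/19 → 1
L = 2/19 + 9/38 + 11/38 + 9/19 + 10/19 + 1 = 50/19 ≈ 2.632 bits/symbol.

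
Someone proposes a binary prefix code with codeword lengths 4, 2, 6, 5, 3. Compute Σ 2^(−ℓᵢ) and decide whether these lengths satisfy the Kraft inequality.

0.484375; yes

With common denominator 2^6 = 64: Σ 2^(−ℓᵢ) = 4/64 + 16/64 + 1/64 + 2/64 + 8/64 = 31/64 = 0.484375.
Kraft's inequality requires Σ ≤ 1; here Σ = 0.484375 ≤ 1, so such a prefix code exists.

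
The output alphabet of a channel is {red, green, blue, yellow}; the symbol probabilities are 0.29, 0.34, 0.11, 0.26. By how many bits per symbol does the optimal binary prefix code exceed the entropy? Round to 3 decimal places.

0.097 bits

Entropy H = −Σ p log₂ p ≈ 1.9027 bits.
Huffman merges: 11/100+13/50→37/100; 29/100+17/50→63/100; 37/100+63/100→1. L = 2 ≈ 2.0000.
L − H = 2.0000 − 1.9027 = 0.097 bits.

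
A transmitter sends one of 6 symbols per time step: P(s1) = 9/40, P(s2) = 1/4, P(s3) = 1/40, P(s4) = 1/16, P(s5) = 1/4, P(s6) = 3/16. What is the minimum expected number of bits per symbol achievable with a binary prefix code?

2.3625 bits/symbol

Repeatedly combine the two least-probable nodes; the expected code length is the sum of the merged weights.
merge 1/40 + 1/16 → 7/80
merge 7/80 + 3/16 → 11/40
merge 9/40 + 1/4 → 19/40
merge 1/4 + 11/40 → 21/40
merge 19/40 + 21/40 → 1
L = 7/80 + 11/40 + 19/40 + 21/40 + 1 = 189/80 = 2.3625 bits/symbol.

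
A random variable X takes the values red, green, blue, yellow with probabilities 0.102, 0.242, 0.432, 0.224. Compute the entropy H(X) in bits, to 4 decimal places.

H = −Σ pᵢ log₂ pᵢ.
−0.102·log₂(0.102) = 0.3359
−0.242·log₂(0.242) = 0.4954
−0.432·log₂(0.432) = 0.5231
−0.224·log₂(0.224) = 0.4835
Sum ≈ 1.8379 → 1.8379 bits.

1.8379 bits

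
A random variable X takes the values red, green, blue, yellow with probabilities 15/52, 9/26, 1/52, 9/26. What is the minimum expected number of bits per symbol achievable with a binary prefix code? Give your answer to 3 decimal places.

1.962 bits/symbol

Repeatedly combine the two least-probable nodes; the expected code length is the sum of the merged weights.
merge 1/52 + 15/52 → 4/13
merge 4/13 + 9/26 → 17/26
merge 9/26 + 17/26 → 1
L = 4/13 + 17/26 + 1 = 51/26 ≈ 1.962 bits/symbol.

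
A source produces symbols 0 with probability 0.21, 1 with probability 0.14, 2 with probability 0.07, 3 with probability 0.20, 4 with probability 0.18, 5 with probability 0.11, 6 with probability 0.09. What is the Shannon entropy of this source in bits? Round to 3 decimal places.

2.711 bits

H = −Σ pᵢ log₂ pᵢ.
−0.21·log₂(0.21) = 0.4728
−0.14·log₂(0.14) = 0.3971
−0.07·log₂(0.07) = 0.2686
−0.20·log₂(0.20) = 0.4644
−0.18·log₂(0.18) = 0.4453
−0.11·log₂(0.11) = 0.3503
−0.09·log₂(0.09) = 0.3127
Sum ≈ 2.7111 → 2.711 bits.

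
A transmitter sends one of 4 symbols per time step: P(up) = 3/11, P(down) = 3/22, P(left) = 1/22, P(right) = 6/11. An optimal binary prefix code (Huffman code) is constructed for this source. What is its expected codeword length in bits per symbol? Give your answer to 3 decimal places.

1.636 bits/symbol

Repeatedly combine the two least-probable nodes; the expected code length is the sum of the merged weights.
merge 1/22 + 3/22 → 2/11
merge 2/11 + 3/11 → 5/11
merge 5/11 + 6/11 → 1
L = 2/11 + 5/11 + 1 = 18/11 ≈ 1.636 bits/symbol.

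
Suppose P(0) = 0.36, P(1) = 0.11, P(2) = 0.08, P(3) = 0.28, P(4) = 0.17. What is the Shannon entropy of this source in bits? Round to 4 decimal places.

H = −Σ pᵢ log₂ pᵢ.
−0.36·log₂(0.36) = 0.5306
−0.11·log₂(0.11) = 0.3503
−0.08·log₂(0.08) = 0.2915
−0.28·log₂(0.28) = 0.5142
−0.17·log₂(0.17) = 0.4346
Sum ≈ 2.1212 → 2.1212 bits.

2.1212 bits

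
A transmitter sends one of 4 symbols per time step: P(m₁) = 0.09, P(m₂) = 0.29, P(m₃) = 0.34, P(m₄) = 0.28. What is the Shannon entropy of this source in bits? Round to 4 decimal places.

1.8740 bits

H = −Σ pᵢ log₂ pᵢ.
−0.09·log₂(0.09) = 0.3127
−0.29·log₂(0.29) = 0.5179
−0.34·log₂(0.34) = 0.5292
−0.28·log₂(0.28) = 0.5142
Sum ≈ 1.8740 → 1.8740 bits.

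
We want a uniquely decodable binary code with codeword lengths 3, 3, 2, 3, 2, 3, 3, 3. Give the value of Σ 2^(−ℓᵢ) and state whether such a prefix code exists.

1.25; no

With common denominator 2^3 = 8: Σ 2^(−ℓᵢ) = 1/8 + 1/8 + 2/8 + 1/8 + 2/8 + 1/8 + 1/8 + 1/8 = 10/8 = 1.25.
Kraft's inequality requires Σ ≤ 1; here Σ = 1.25 > 1, so no such prefix code exists.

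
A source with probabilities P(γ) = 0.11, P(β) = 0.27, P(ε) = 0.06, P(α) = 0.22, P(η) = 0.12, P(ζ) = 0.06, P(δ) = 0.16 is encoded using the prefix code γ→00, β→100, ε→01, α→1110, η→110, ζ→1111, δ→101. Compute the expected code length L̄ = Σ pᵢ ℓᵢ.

3.11 bits/symbol

L̄ = Σ pᵢ·ℓᵢ = 0.11·2 + 0.27·3 + 0.06·2 + 0.22·4 + 0.12·3 + 0.06·4 + 0.16·3 = 3.11 bits/symbol.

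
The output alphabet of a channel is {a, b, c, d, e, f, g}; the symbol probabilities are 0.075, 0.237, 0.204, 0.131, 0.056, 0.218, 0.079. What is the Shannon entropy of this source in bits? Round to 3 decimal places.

2.626 bits

H = −Σ pᵢ log₂ pᵢ.
−0.075·log₂(0.075) = 0.2803
−0.237·log₂(0.237) = 0.4923
−0.204·log₂(0.204) = 0.4678
−0.131·log₂(0.131) = 0.3841
−0.056·log₂(0.056) = 0.2329
−0.218·log₂(0.218) = 0.4791
−0.079·log₂(0.079) = 0.2893
Sum ≈ 2.6258 → 2.626 bits.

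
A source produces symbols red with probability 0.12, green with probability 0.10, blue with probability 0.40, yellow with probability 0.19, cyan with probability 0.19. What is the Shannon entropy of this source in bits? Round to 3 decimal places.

2.138 bits

H = −Σ pᵢ log₂ pᵢ.
−0.12·log₂(0.12) = 0.3671
−0.10·log₂(0.10) = 0.3322
−0.40·log₂(0.40) = 0.5288
−0.19·log₂(0.19) = 0.4552
−0.19·log₂(0.19) = 0.4552
Sum ≈ 2.1385 → 2.138 bits.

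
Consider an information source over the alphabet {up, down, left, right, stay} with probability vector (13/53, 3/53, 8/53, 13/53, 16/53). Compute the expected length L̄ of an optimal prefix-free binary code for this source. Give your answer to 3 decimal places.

Repeatedly combine the two least-probable nodes; the expected code length is the sum of the merged weights.
merge 3/53 + 8/53 → 11/53
merge 11/53 + 13/53 → 24/53
merge 13/53 + 16/53 → 29/53
merge 24/53 + 29/53 → 1
L = 11/53 + 24/53 + 29/53 + 1 = 117/53 ≈ 2.208 bits/symbol.

2.208 bits/symbol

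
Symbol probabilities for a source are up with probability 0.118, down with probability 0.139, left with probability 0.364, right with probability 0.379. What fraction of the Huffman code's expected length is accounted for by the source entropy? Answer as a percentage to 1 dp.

97.0%

Entropy H = −Σ p log₂ p ≈ 1.8207 bits.
Huffman merges: 59/500+139/1000→257/1000; 257/1000+91/250→621/1000; 379/1000+621/1000→1. L = 939/500 ≈ 1.8780.
Efficiency = H/L = 1.8207/1.8780 = 97.0%.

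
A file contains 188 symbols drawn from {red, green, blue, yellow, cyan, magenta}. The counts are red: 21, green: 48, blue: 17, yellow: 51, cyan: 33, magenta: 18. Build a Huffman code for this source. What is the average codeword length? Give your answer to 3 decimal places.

2.473 bits/symbol

Probabilities are the counts divided by 188.
Repeatedly combine the two least-probable nodes; the expected code length is the sum of the merged weights.
merge 17/188 + 9/94 → 35/188
merge 21/188 + 33/188 → 27/94
merge 35/188 + 12/47 → 83/188
merge 51/188 + 27/94 → 105/188
merge 83/188 + 105/188 → 1
L = 35/188 + 27/94 + 83/188 + 105/188 + 1 = 465/188 ≈ 2.473 bits/symbol.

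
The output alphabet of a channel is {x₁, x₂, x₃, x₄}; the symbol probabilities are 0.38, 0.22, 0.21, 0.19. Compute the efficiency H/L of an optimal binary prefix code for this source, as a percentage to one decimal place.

Entropy H = −Σ p log₂ p ≈ 1.9391 bits.
Huffman merges: 19/100+21/100→2/5; 11/50+19/50→3/5; 2/5+3/5→1. L = 2 ≈ 2.0000.
Efficiency = H/L = 1.9391/2.0000 = 97.0%.

97.0%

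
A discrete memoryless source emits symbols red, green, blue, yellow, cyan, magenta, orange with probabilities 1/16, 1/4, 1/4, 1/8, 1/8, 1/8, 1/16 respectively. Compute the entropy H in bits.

Each probability is a power of 1/2, so log₂(1/p) is an integer.
H = Σ p·log₂(1/p) = 1/16·4 + 1/4·2 + 1/4·2 + 1/8·3 + 1/8·3 + 1/8·3 + 1/16·4 = 2.625 bits.

2.625 bits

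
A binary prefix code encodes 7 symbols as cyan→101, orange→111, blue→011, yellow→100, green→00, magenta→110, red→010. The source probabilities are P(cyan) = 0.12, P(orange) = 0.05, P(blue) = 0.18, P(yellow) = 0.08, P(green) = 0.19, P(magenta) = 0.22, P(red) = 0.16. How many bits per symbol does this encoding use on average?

L̄ = Σ pᵢ·ℓᵢ = 0.12·3 + 0.05·3 + 0.18·3 + 0.08·3 + 0.19·2 + 0.22·3 + 0.16·3 = 2.81 bits/symbol.

2.81 bits/symbol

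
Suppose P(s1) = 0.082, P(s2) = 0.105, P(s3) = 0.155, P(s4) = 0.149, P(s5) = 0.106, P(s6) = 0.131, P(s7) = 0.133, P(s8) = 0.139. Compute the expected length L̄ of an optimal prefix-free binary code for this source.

Repeatedly combine the two least-probable nodes; the expected code length is the sum of the merged weights.
merge 41/500 + 21/200 → 187/1000
merge 53/500 + 131/1000 → 237/1000
merge 133/1000 + 139/1000 → 34/125
merge 149/1000 + 31/200 → 38/125
merge 187/1000 + 237/1000 → 53/125
merge 34/125 + 38/125 → 72/125
merge 53/125 + 72/125 → 1
L = 187/1000 + 237/1000 + 34/125 + 38/125 + 53/125 + 72/125 + 1 = 3 bits/symbol.

3 bits/symbol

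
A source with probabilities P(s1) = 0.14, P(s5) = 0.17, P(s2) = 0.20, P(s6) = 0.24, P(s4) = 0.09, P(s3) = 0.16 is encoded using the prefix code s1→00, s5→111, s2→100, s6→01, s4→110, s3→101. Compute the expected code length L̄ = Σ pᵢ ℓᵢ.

L̄ = Σ pᵢ·ℓᵢ = 0.14·2 + 0.17·3 + 0.20·3 + 0.24·2 + 0.09·3 + 0.16·3 = 2.62 bits/symbol.

2.62 bits/symbol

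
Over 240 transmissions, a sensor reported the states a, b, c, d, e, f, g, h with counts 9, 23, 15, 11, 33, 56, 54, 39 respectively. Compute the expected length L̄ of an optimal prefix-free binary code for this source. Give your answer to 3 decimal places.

2.771 bits/symbol

Probabilities are the counts divided by 240.
Repeatedly combine the two least-probable nodes; the expected code length is the sum of the merged weights.
merge 3/80 + 11/240 → 1/12
merge 1/16 + 1/12 → 7/48
merge 23/240 + 11/80 → 7/30
merge 7/48 + 13/80 → 37/120
merge 9/40 + 7/30 → 11/24
merge 7/30 + 37/120 → 13/24
merge 11/24 + 13/24 → 1
L = 1/12 + 7/48 + 7/30 + 37/120 + 11/24 + 13/24 + 1 = 133/48 ≈ 2.771 bits/symbol.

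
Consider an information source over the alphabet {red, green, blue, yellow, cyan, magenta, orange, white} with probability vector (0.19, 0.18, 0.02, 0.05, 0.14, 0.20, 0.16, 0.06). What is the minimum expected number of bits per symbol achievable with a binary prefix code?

2.81 bits/symbol

Repeatedly combine the two least-probable nodes; the expected code length is the sum of the merged weights.
merge 1/50 + 1/20 → 7/100
merge 3/50 + 7/100 → 13/100
merge 13/100 + 7/50 → 27/100
merge 4/25 + 9/50 → 17/50
merge 19/100 + 1/5 → 39/100
merge 27/100 + 17/50 → 61/100
merge 39/100 + 61/100 → 1
L = 7/100 + 13/100 + 27/100 + 17/50 + 39/100 + 61/100 + 1 = 281/100 = 2.81 bits/symbol.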